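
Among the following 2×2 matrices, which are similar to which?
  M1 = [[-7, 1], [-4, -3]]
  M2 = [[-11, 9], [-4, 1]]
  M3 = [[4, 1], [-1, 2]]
2 classes: {M1, M2}, {M3}

Characteristic polynomials: χ_{M1} = (x + 5)^2, χ_{M2} = (x + 5)^2, χ_{M3} = (x - 3)^2.

{M1, M2}: invariant factors (x + 5)^2.

{M3}: invariant factors (x - 3)^2.

Matrices are similar if and only if their invariant-factor lists agree; the partition into similarity classes is {M1, M2}, {M3}.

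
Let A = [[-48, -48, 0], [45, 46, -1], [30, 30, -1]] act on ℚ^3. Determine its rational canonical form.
R = [[0, 0, 48], [1, 0, 16], [0, 1, -3]]

The invariant factors of A (the non-unit diagonal entries of the Smith normal form of xI - A over ℚ[x]) are (x - 4)(x + 3)(x + 4), each dividing the next. The characteristic polynomial is their product, (x - 4)(x + 3)(x + 4).

The rational canonical form is the block-diagonal matrix of companion matrices C(f_i):
R = [[0, 0, 48], [1, 0, 16], [0, 1, -3]].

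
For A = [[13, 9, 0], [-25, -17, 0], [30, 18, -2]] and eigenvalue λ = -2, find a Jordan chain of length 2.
v_1 = [[-2, 3, -6]]^T, v_2 = [[-3, 5, -6]]^T

We seek v_1 ∈ ker((A + 2I)^2) \ ker(A + 2I), then set v_{i+1} = (A + 2I) v_i.

One such chain is v_1 = [[-2, 3, -6]]^T, v_2 = [[-3, 5, -6]]^T. Check: (A + 2I) v_2 = [[0, 0, 0]]^T = 0.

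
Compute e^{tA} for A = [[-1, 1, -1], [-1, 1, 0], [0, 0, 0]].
e^{tA} = [[1 - t, t, t*(t - 2)/2], [-t, t + 1, t^2/2], [0, 0, 1]]

A has Jordan form J = [[0, 1, 0], [0, 0, 1], [0, 0, 0]] with A = PJP^{-1}, so e^{tA} = P e^{tJ} P^{-1}.

For a Jordan block J_k(λ), e^{tJ_k(λ)} = e^{λt} · (I + tN + t^2 N^2/2! + ... + t^{k-1} N^{k-1}/(k-1)!) where N is the nilpotent superdiagonal part.

Assembling the blocks and conjugating back gives the entries of e^{tA} as shown above.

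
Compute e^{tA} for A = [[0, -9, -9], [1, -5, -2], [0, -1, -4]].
e^{tA} = [[(3*t + 1)*e^{-3*t}, -9*t*e^{-3*t}, -9*t*e^{-3*t}], [t*(t + 2)*e^{-3*t}/2, (-3*t^2 - 4*t + 2)*e^{-3*t}/2, t*(-3*t - 4)*e^{-3*t}/2], [-t^2*e^{-3*t}/2, t*(3*t - 2)*e^{-3*t}/2, (3*t^2/2 - t + 1)*e^{-3*t}]]

A has Jordan form J = [[-3, 1, 0], [0, -3, 1], [0, 0, -3]] with A = PJP^{-1}, so e^{tA} = P e^{tJ} P^{-1}.

For a Jordan block J_k(λ), e^{tJ_k(λ)} = e^{λt} · (I + tN + t^2 N^2/2! + ... + t^{k-1} N^{k-1}/(k-1)!) where N is the nilpotent superdiagonal part.

Assembling the blocks and conjugating back gives the entries of e^{tA} as shown above.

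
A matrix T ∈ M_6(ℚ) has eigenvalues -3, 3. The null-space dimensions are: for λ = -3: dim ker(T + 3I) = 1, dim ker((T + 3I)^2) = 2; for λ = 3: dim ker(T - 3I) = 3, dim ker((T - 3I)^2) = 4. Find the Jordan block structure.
Jordan blocks: (-3, 2), (3, 2), (3, 1), (3, 1)

λ = -3: successive nullity increments [1, 1] count blocks of size ≥ k; block sizes are [2].
λ = 3: successive nullity increments [3, 1] count blocks of size ≥ k; block sizes are [2, 1, 1].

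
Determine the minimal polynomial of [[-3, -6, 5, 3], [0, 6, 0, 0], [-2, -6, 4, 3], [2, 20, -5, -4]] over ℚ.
The characteristic polynomial factors as (x - 6)(x + 1)^3. The minimal polynomial is ∏(x - λ)^{k_λ} where k_λ is the size of the largest Jordan block at λ.

For λ = -1: rank(A + I) = 2, and the largest Jordan block has size 2 (the smallest k with rank((A + I)^k) = rank((A + I)^(k+1))).
For λ = 6: rank(A - 6I) = 3, and the largest Jordan block has size 1 (the smallest k with rank((A - 6I)^k) = rank((A - 6I)^(k+1))).

So m_A(x) = (x - 6)(x + 1)^2.

m_A(x) = (x - 6)(x + 1)^2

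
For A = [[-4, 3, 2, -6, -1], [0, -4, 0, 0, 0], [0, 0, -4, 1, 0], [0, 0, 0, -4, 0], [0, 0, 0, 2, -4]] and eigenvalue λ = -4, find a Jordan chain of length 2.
v_1 = [[0, 1, -2, 0, -2]]^T, v_2 = [[1, 0, 0, 0, 0]]^T

We seek v_1 ∈ ker((A + 4I)^2) \ ker(A + 4I), then set v_{i+1} = (A + 4I) v_i.

One such chain is v_1 = [[0, 1, -2, 0, -2]]^T, v_2 = [[1, 0, 0, 0, 0]]^T. Check: (A + 4I) v_2 = [[0, 0, 0, 0, 0]]^T = 0.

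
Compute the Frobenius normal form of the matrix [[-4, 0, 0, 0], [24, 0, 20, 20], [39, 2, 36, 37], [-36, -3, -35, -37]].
The invariant factors of A (the non-unit diagonal entries of the Smith normal form of xI - A over ℚ[x]) are x + 4, (x + 4)(x^2 - 3x - 5), each dividing the next. The characteristic polynomial is their product, (x + 4)^2(x^2 - 3x - 5).

The rational canonical form is the block-diagonal matrix of companion matrices C(f_i):
R = [[-4, 0, 0, 0], [0, 0, 0, 20], [0, 1, 0, 17], [0, 0, 1, -1]].

Note the characteristic polynomial does not split into linear factors over ℚ, so A has no Jordan form over ℚ; the rational canonical form exists over any field.

R = [[-4, 0, 0, 0], [0, 0, 0, 20], [0, 1, 0, 17], [0, 0, 1, -1]]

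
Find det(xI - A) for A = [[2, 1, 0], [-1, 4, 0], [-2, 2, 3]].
χ_A(x) = (x - 3)^3

xI - A = [[x - 2, -1, 0], [1, x - 4, 0], [2, -2, x - 3]].

Expanding det(xI - A) along the first row:
det(xI - A) = + (x - 2)·det([[x - 4, 0], [-2, x - 3]]) - (-1)·det([[1, 0], [2, x - 3]]) + (0)·det([[1, x - 4], [2, -2]]).

Evaluating gives χ_A(x) = x^3 - 9x^2 + 27x - 27 = (x - 3)^3.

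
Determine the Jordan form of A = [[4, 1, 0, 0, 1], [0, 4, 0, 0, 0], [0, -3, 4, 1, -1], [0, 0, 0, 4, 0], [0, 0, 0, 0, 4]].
J = [[4, 1, 0, 0, 0], [0, 4, 0, 0, 0], [0, 0, 4, 1, 0], [0, 0, 0, 4, 0], [0, 0, 0, 0, 4]]

The characteristic polynomial is det(xI - A) = (x - 4)^5, so the eigenvalues are 4 (algebraic multiplicity 5).

For λ = 4: rank(A - 4I) = 2, rank((A - 4I)^2) = 0. The eigenspace has dimension 5 - 2 = 3, so there are 3 Jordan blocks; the rank sequence gives block sizes [2, 2, 1].

Assembling the blocks gives the Jordan form J above.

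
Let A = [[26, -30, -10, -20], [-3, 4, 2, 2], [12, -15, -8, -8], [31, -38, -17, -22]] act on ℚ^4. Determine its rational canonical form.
R = [[0, 0, 0, 0], [1, 0, 0, -4], [0, 1, 0, 0], [0, 0, 1, 0]]

The invariant factors of A (the non-unit diagonal entries of the Smith normal form of xI - A over ℚ[x]) are x(x^3 + 4), each dividing the next. The characteristic polynomial is their product, x(x^3 + 4).

The rational canonical form is the block-diagonal matrix of companion matrices C(f_i):
R = [[0, 0, 0, 0], [1, 0, 0, -4], [0, 1, 0, 0], [0, 0, 1, 0]].

Note the characteristic polynomial does not split into linear factors over ℚ, so A has no Jordan form over ℚ; the rational canonical form exists over any field.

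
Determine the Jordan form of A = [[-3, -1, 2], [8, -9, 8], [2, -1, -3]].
The characteristic polynomial is det(xI - A) = (x + 5)^3, so the eigenvalues are -5 (algebraic multiplicity 3).

For λ = -5: rank(A + 5I) = 1, rank((A + 5I)^2) = 0. The eigenspace has dimension 3 - 1 = 2, so there are 2 Jordan blocks; the rank sequence gives block sizes [2, 1].

Assembling the blocks gives the Jordan form J above.

J = [[-5, 1, 0], [0, -5, 0], [0, 0, -5]]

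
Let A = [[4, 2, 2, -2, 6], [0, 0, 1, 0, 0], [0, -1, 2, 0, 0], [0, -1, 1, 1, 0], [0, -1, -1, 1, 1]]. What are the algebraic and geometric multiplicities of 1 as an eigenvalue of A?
The characteristic polynomial is (x - 4)(x - 1)^4, so the factor x - 1 appears with exponent 4: the algebraic multiplicity is 4.

rank(A - I) = 3, so the eigenspace has dimension 5 - 3 = 2: the geometric multiplicity is 2.

Since 2 < 4, A is not diagonalizable.

algebraic multiplicity 4, geometric multiplicity 2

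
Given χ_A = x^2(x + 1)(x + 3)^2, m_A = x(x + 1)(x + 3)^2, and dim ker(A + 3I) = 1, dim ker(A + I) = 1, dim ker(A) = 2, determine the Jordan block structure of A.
Jordan blocks: (-3, 2), (-1, 1), (0, 1), (0, 1)

λ = -3: algebraic multiplicity 2 (exponent in χ_A), largest block size 2 (exponent in m_A), 1 block (geometric multiplicity). This forces block sizes [2].
λ = -1: algebraic multiplicity 1 (exponent in χ_A), largest block size 1 (exponent in m_A), 1 block (geometric multiplicity). This forces block sizes [1].
λ = 0: algebraic multiplicity 2 (exponent in χ_A), largest block size 1 (exponent in m_A), 2 blocks (geometric multiplicity). These force block sizes [1, 1].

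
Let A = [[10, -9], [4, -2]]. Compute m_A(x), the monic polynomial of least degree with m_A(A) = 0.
m_A(x) = (x - 4)^2

The characteristic polynomial factors as (x - 4)^2. The minimal polynomial is ∏(x - λ)^{k_λ} where k_λ is the size of the largest Jordan block at λ.

For λ = 4: rank(A - 4I) = 1, and the largest Jordan block has size 2 (the smallest k with rank((A - 4I)^k) = rank((A - 4I)^(k+1))).

So m_A(x) = (x - 4)^2.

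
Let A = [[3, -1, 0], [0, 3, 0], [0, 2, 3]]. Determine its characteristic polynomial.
xI - A = [[x - 3, 1, 0], [0, x - 3, 0], [0, -2, x - 3]].

Expanding det(xI - A) along the first row:
det(xI - A) = + (x - 3)·det([[x - 3, 0], [-2, x - 3]]) - (1)·det([[0, 0], [0, x - 3]]) + (0)·det([[0, x - 3], [0, -2]]).

Evaluating gives χ_A(x) = x^3 - 9x^2 + 27x - 27 = (x - 3)^3.

χ_A(x) = (x - 3)^3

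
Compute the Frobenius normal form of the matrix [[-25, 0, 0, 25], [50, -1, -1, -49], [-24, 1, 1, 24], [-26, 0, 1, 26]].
R = [[0, 0, 0, 25], [1, 0, 0, -25], [0, 1, 0, 24], [0, 0, 1, 1]]

The invariant factors of A (the non-unit diagonal entries of the Smith normal form of xI - A over ℚ[x]) are (x - 5)(x + 5)(x^2 - x + 1), each dividing the next. The characteristic polynomial is their product, (x - 5)(x + 5)(x^2 - x + 1).

The rational canonical form is the block-diagonal matrix of companion matrices C(f_i):
R = [[0, 0, 0, 25], [1, 0, 0, -25], [0, 1, 0, 24], [0, 0, 1, 1]].

Note the characteristic polynomial does not split into linear factors over ℚ, so A has no Jordan form over ℚ; the rational canonical form exists over any field.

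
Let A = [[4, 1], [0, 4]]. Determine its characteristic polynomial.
xI - A = [[x - 4, -1], [0, x - 4]].

Expanding det(xI - A) along the first row:
det(xI - A) = + (x - 4)·det([[x - 4]]) - (-1)·det([[0]]).

Evaluating gives χ_A(x) = x^2 - 8x + 16 = (x - 4)^2.

χ_A(x) = (x - 4)^2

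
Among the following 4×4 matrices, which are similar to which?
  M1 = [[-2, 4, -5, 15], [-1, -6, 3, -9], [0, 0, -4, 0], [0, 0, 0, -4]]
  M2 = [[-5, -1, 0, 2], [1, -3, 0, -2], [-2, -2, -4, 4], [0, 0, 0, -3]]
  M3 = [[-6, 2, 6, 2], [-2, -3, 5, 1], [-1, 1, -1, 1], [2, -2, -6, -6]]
Characteristic polynomials: χ_{M1} = (x + 4)^4, χ_{M2} = (x + 3)(x + 4)^3, χ_{M3} = (x + 4)^4.

{M1, M3}: invariant factors x + 4, (x + 4)^3.

{M2}: invariant factors x + 4, (x + 3)(x + 4)^2.

Matrices are similar if and only if their invariant-factor lists agree; the partition into similarity classes is {M1, M3}, {M2}.

2 classes: {M1, M3}, {M2}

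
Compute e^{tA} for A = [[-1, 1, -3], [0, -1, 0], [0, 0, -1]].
e^{tA} = [[e^{-t}, t*e^{-t}, -3*t*e^{-t}], [0, e^{-t}, 0], [0, 0, e^{-t}]]

A has Jordan form J = [[-1, 1, 0], [0, -1, 0], [0, 0, -1]] with A = PJP^{-1}, so e^{tA} = P e^{tJ} P^{-1}.

For a Jordan block J_k(λ), e^{tJ_k(λ)} = e^{λt} · (I + tN + t^2 N^2/2! + ... + t^{k-1} N^{k-1}/(k-1)!) where N is the nilpotent superdiagonal part.

Assembling the blocks and conjugating back gives the entries of e^{tA} as shown above.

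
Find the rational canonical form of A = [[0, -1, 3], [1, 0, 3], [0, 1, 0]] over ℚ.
The invariant factors of A (the non-unit diagonal entries of the Smith normal form of xI - A over ℚ[x]) are x^3 - 2x - 3, each dividing the next. The characteristic polynomial is their product, x^3 - 2x - 3.

The rational canonical form is the block-diagonal matrix of companion matrices C(f_i):
R = [[0, 0, 3], [1, 0, 2], [0, 1, 0]].

Note the characteristic polynomial does not split into linear factors over ℚ, so A has no Jordan form over ℚ; the rational canonical form exists over any field.

R = [[0, 0, 3], [1, 0, 2], [0, 1, 0]]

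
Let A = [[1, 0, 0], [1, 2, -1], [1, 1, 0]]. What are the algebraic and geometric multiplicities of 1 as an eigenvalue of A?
The characteristic polynomial is (x - 1)^3, so the factor x - 1 appears with exponent 3: the algebraic multiplicity is 3.

rank(A - I) = 1, so the eigenspace has dimension 3 - 1 = 2: the geometric multiplicity is 2.

Since 2 < 3, A is not diagonalizable.

algebraic multiplicity 3, geometric multiplicity 2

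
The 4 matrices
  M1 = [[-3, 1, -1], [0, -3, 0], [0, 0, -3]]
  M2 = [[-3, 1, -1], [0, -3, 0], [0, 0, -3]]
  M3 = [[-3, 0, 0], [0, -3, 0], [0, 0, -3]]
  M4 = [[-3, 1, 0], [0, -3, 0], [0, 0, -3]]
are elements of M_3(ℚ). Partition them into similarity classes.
2 classes: {M1, M2, M4}, {M3}

Characteristic polynomials: χ_{M1} = (x + 3)^3, χ_{M2} = (x + 3)^3, χ_{M3} = (x + 3)^3, χ_{M4} = (x + 3)^3.

{M1, M2, M4}: invariant factors x + 3, (x + 3)^2.

{M3}: invariant factors x + 3, x + 3, x + 3.

Matrices are similar if and only if their invariant-factor lists agree; the partition into similarity classes is {M1, M2, M4}, {M3}.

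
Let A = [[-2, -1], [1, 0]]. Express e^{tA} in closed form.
e^{tA} = [[(1 - t)*e^{-t}, -t*e^{-t}], [t*e^{-t}, (t + 1)*e^{-t}]]

A has Jordan form J = [[-1, 1], [0, -1]] with A = PJP^{-1}, so e^{tA} = P e^{tJ} P^{-1}.

For a Jordan block J_k(λ), e^{tJ_k(λ)} = e^{λt} · (I + tN + t^2 N^2/2! + ... + t^{k-1} N^{k-1}/(k-1)!) where N is the nilpotent superdiagonal part.

Assembling the blocks and conjugating back gives the entries of e^{tA} as shown above.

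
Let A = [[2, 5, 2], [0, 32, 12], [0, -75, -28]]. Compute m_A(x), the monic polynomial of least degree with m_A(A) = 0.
m_A(x) = (x - 2)^2

The characteristic polynomial factors as (x - 2)^3. The minimal polynomial is ∏(x - λ)^{k_λ} where k_λ is the size of the largest Jordan block at λ.

For λ = 2: rank(A - 2I) = 1, and the largest Jordan block has size 2 (the smallest k with rank((A - 2I)^k) = rank((A - 2I)^(k+1))).

So m_A(x) = (x - 2)^2.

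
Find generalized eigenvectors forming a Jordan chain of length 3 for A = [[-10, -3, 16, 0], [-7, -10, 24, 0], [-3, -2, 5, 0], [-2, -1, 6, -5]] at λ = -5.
v_1 = [[1, 2, 1, -1]]^T, v_2 = [[5, 7, 3, 2]]^T, v_3 = [[2, 2, 1, 1]]^T

We seek v_1 ∈ ker((A + 5I)^3) \ ker((A + 5I)^2), then set v_{i+1} = (A + 5I) v_i.

One such chain is v_1 = [[1, 2, 1, -1]]^T, v_2 = [[5, 7, 3, 2]]^T, v_3 = [[2, 2, 1, 1]]^T. Check: (A + 5I) v_3 = [[0, 0, 0, 0]]^T = 0.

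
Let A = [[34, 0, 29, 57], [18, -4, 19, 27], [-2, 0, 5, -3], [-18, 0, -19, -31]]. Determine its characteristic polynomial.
xI - A = [[x - 34, 0, -29, -57], [-18, x + 4, -19, -27], [2, 0, x - 5, 3], [18, 0, 19, x + 31]].

Expanding det(xI - A) along the first row:
det(xI - A) = + (x - 34)·det([[x + 4, -19, -27], [0, x - 5, 3], [0, 19, x + 31]]) - (0)·det([[-18, -19, -27], [2, x - 5, 3], [18, 19, x + 31]]) + (-29)·det([[-18, x + 4, -27], [2, 0, 3], [18, 0, x + 31]]) - (-57)·det([[-18, x + 4, -19], [2, 0, x - 5], [18, 0, 19]]).

Evaluating gives χ_A(x) = x^4 - 4x^3 - 44x^2 + 96x + 576 = (x - 6)^2(x + 4)^2.

χ_A(x) = (x - 6)^2(x + 4)^2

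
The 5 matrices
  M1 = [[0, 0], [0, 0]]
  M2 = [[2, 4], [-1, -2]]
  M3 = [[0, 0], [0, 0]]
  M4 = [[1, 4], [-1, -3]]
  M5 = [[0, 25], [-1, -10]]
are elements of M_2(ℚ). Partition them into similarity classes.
Characteristic polynomials: χ_{M1} = x^2, χ_{M2} = x^2, χ_{M3} = x^2, χ_{M4} = (x + 1)^2, χ_{M5} = (x + 5)^2.

{M1, M3}: invariant factors x, x.

{M2}: invariant factors x^2.

{M4}: invariant factors (x + 1)^2.

{M5}: invariant factors (x + 5)^2.

Matrices are similar if and only if their invariant-factor lists agree; the partition into similarity classes is {M1, M3}, {M2}, {M4}, {M5}.

4 classes: {M1, M3}, {M2}, {M4}, {M5}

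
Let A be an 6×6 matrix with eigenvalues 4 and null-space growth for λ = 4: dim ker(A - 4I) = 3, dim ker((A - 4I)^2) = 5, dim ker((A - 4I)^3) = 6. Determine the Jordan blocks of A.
λ = 4: successive nullity increments [3, 2, 1] count blocks of size ≥ k; block sizes are [3, 2, 1].

Jordan blocks: (4, 3), (4, 2), (4, 1)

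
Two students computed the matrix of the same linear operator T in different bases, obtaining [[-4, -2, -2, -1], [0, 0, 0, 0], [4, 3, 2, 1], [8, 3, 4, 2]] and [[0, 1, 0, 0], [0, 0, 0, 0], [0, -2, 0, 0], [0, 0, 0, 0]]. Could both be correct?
No.

Both have characteristic polynomial x^4, but the minimal polynomial of A is x^3 while the minimal polynomial of B is x^2. The minimal polynomial is a similarity invariant, so A and B are not similar.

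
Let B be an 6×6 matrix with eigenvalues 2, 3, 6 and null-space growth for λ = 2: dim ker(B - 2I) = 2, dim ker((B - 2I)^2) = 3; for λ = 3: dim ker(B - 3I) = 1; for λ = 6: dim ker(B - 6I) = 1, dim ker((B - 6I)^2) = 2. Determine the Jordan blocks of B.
Jordan blocks: (2, 2), (2, 1), (3, 1), (6, 2)

λ = 2: successive nullity increments [2, 1] count blocks of size ≥ k; block sizes are [2, 1].
λ = 3: successive nullity increments [1] count blocks of size ≥ k; block sizes are [1].
λ = 6: successive nullity increments [1, 1] count blocks of size ≥ k; block sizes are [2].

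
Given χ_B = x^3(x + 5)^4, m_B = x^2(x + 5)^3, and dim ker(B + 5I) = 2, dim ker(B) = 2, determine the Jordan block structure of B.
λ = -5: algebraic multiplicity 4 (exponent in χ_B), largest block size 3 (exponent in m_B), 2 blocks (geometric multiplicity). These force block sizes [3, 1].
λ = 0: algebraic multiplicity 3 (exponent in χ_B), largest block size 2 (exponent in m_B), 2 blocks (geometric multiplicity). These force block sizes [2, 1].

Jordan blocks: (-5, 3), (-5, 1), (0, 2), (0, 1)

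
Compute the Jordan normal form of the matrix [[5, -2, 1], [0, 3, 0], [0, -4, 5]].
The characteristic polynomial is det(xI - A) = (x - 5)^2(x - 3), so the eigenvalues are 3 (algebraic multiplicity 1), 5 (algebraic multiplicity 2).

For λ = 3: algebraic multiplicity 1 gives one 1×1 block.

For λ = 5: rank(A - 5I) = 2, rank((A - 5I)^2) = 1. The eigenspace has dimension 3 - 2 = 1, so there is 1 Jordan block; the rank sequence gives block sizes [2].

Assembling the blocks gives the Jordan form J above.

J = [[3, 0, 0], [0, 5, 1], [0, 0, 5]]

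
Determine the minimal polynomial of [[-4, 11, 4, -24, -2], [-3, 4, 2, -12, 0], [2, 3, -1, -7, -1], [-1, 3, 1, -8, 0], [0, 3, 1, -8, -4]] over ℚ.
m_A(x) = (x + 2)^2(x + 3)^2

The characteristic polynomial factors as (x + 2)^2(x + 3)^3. The minimal polynomial is ∏(x - λ)^{k_λ} where k_λ is the size of the largest Jordan block at λ.

For λ = -3: rank(A + 3I) = 3, and the largest Jordan block has size 2 (the smallest k with rank((A + 3I)^k) = rank((A + 3I)^(k+1))).
For λ = -2: rank(A + 2I) = 4, and the largest Jordan block has size 2 (the smallest k with rank((A + 2I)^k) = rank((A + 2I)^(k+1))).

So m_A(x) = (x + 2)^2(x + 3)^2.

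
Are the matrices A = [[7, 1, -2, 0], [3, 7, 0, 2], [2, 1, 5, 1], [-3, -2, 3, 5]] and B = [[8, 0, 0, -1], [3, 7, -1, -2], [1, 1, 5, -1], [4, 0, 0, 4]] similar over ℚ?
Two matrices over a field are similar if and only if they have the same invariant factors.

Both A and B have characteristic polynomial (x - 6)^4 and minimal polynomial (x - 6)^2. Computing further, both have invariant factors (x - 6)^2, (x - 6)^2. Hence A and B are similar.

Yes.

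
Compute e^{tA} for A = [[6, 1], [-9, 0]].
A has Jordan form J = [[3, 1], [0, 3]] with A = PJP^{-1}, so e^{tA} = P e^{tJ} P^{-1}.

For a Jordan block J_k(λ), e^{tJ_k(λ)} = e^{λt} · (I + tN + t^2 N^2/2! + ... + t^{k-1} N^{k-1}/(k-1)!) where N is the nilpotent superdiagonal part.

Assembling the blocks and conjugating back gives the entries of e^{tA} as shown above.

e^{tA} = [[(3*t + 1)*e^{3*t}, t*e^{3*t}], [-9*t*e^{3*t}, (1 - 3*t)*e^{3*t}]]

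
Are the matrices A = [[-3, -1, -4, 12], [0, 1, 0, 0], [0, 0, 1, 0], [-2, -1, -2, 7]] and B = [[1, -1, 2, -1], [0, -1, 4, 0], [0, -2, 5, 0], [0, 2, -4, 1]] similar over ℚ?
Two matrices over a field are similar if and only if they have the same invariant factors.

Both A and B have characteristic polynomial (x - 3)(x - 1)^3 and minimal polynomial (x - 3)(x - 1)^2. Computing further, both have invariant factors x - 1, (x - 3)(x - 1)^2. Hence A and B are similar.

Yes.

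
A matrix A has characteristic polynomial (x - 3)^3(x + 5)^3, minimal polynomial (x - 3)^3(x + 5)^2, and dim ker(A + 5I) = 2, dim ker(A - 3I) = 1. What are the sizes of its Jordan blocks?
λ = -5: algebraic multiplicity 3 (exponent in χ_A), largest block size 2 (exponent in m_A), 2 blocks (geometric multiplicity). These force block sizes [2, 1].
λ = 3: algebraic multiplicity 3 (exponent in χ_A), largest block size 3 (exponent in m_A), 1 block (geometric multiplicity). This forces block sizes [3].

Jordan blocks: (-5, 2), (-5, 1), (3, 3)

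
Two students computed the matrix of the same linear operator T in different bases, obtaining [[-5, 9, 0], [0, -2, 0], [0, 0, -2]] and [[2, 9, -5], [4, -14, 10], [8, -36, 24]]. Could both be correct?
No.

trace(A) = -9 but trace(B) = 12. The trace is a similarity invariant, so A and B are not similar.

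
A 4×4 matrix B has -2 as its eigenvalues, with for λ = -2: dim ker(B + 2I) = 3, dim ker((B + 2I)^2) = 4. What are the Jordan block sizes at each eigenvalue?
Jordan blocks: (-2, 2), (-2, 1), (-2, 1)

λ = -2: successive nullity increments [3, 1] count blocks of size ≥ k; block sizes are [2, 1, 1].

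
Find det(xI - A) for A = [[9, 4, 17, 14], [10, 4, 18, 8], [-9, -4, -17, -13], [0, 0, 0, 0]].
χ_A(x) = x^3(x + 4)

xI - A = [[x - 9, -4, -17, -14], [-10, x - 4, -18, -8], [9, 4, x + 17, 13], [0, 0, 0, x]].

Expanding det(xI - A) along the first row:
det(xI - A) = + (x - 9)·det([[x - 4, -18, -8], [4, x + 17, 13], [0, 0, x]]) - (-4)·det([[-10, -18, -8], [9, x + 17, 13], [0, 0, x]]) + (-17)·det([[-10, x - 4, -8], [9, 4, 13], [0, 0, x]]) - (-14)·det([[-10, x - 4, -18], [9, 4, x + 17], [0, 0, 0]]).

Evaluating gives χ_A(x) = x^4 + 4x^3 = x^3(x + 4).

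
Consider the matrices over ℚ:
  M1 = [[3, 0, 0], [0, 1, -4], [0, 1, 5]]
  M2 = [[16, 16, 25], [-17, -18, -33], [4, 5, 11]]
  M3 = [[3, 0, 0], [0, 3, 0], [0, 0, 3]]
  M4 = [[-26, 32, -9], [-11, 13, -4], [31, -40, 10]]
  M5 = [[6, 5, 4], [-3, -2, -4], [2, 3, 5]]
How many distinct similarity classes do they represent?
4 classes: {M1}, {M2, M5}, {M3}, {M4}

Characteristic polynomials: χ_{M1} = (x - 3)^3, χ_{M2} = (x - 3)^3, χ_{M3} = (x - 3)^3, χ_{M4} = (x + 1)^3, χ_{M5} = (x - 3)^3.

{M1}: invariant factors x - 3, (x - 3)^2.

{M2, M5}: invariant factors (x - 3)^3.

{M3}: invariant factors x - 3, x - 3, x - 3.

{M4}: invariant factors (x + 1)^3.

Matrices are similar if and only if their invariant-factor lists agree; the partition into similarity classes is {M1}, {M2, M5}, {M3}, {M4}.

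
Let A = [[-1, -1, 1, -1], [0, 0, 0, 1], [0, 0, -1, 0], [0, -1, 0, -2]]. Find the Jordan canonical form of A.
The characteristic polynomial is det(xI - A) = (x + 1)^4, so the eigenvalues are -1 (algebraic multiplicity 4).

For λ = -1: rank(A + I) = 2, rank((A + I)^2) = 0. The eigenspace has dimension 4 - 2 = 2, so there are 2 Jordan blocks; the rank sequence gives block sizes [2, 2].

Assembling the blocks gives the Jordan form J above.

J = [[-1, 1, 0, 0], [0, -1, 0, 0], [0, 0, -1, 1], [0, 0, 0, -1]]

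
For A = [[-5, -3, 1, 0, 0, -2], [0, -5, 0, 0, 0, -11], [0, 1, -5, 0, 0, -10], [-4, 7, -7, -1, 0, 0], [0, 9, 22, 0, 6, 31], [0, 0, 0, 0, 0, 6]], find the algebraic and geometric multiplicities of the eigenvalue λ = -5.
The characteristic polynomial is (x - 6)^2(x + 1)(x + 5)^3, so the factor x + 5 appears with exponent 3: the algebraic multiplicity is 3.

rank(A + 5I) = 5, so the eigenspace has dimension 6 - 5 = 1: the geometric multiplicity is 1.

Since 1 < 3, A is not diagonalizable.

algebraic multiplicity 3, geometric multiplicity 1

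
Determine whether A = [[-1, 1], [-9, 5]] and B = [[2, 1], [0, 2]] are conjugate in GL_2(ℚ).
Two matrices over a field are similar if and only if they have the same invariant factors.

Both A and B have characteristic polynomial (x - 2)^2 and minimal polynomial (x - 2)^2. Computing further, both have invariant factors (x - 2)^2. Hence A and B are similar.

Yes.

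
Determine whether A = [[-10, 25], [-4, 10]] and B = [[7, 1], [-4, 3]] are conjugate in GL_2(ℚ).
trace(A) = 0 but trace(B) = 10. The trace is a similarity invariant, so A and B are not similar.

No.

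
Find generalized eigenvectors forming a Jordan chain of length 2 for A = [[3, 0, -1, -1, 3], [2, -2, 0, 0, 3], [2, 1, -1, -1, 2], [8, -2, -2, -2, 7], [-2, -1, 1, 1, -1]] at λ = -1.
We seek v_1 ∈ ker((A + I)^2) \ ker(A + I), then set v_{i+1} = (A + I) v_i.

One such chain is v_1 = [[1, 1, 1, 1, 0]]^T, v_2 = [[2, 1, 2, 3, -1]]^T. Check: (A + I) v_2 = [[0, 0, 0, 0, 0]]^T = 0.

v_1 = [[1, 1, 1, 1, 0]]^T, v_2 = [[2, 1, 2, 3, -1]]^T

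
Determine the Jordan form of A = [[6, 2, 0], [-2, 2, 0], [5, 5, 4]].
J = [[4, 1, 0], [0, 4, 0], [0, 0, 4]]

The characteristic polynomial is det(xI - A) = (x - 4)^3, so the eigenvalues are 4 (algebraic multiplicity 3).

For λ = 4: rank(A - 4I) = 1, rank((A - 4I)^2) = 0. The eigenspace has dimension 3 - 1 = 2, so there are 2 Jordan blocks; the rank sequence gives block sizes [2, 1].

Assembling the blocks gives the Jordan form J above.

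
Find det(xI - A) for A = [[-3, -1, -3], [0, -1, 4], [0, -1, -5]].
χ_A(x) = (x + 3)^3

xI - A = [[x + 3, 1, 3], [0, x + 1, -4], [0, 1, x + 5]].

Expanding det(xI - A) along the first row:
det(xI - A) = + (x + 3)·det([[x + 1, -4], [1, x + 5]]) - (1)·det([[0, -4], [0, x + 5]]) + (3)·det([[0, x + 1], [0, 1]]).

Evaluating gives χ_A(x) = x^3 + 9x^2 + 27x + 27 = (x + 3)^3.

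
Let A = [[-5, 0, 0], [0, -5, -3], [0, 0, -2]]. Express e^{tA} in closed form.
e^{tA} = [[e^{-5*t}, 0, 0], [0, e^{-5*t}, (1 - e^{3*t})*e^{-5*t}], [0, 0, e^{-2*t}]]

A has Jordan form J = [[-5, 0, 0], [0, -5, 0], [0, 0, -2]] with A = PJP^{-1}, so e^{tA} = P e^{tJ} P^{-1}.

For a Jordan block J_k(λ), e^{tJ_k(λ)} = e^{λt} · (I + tN + t^2 N^2/2! + ... + t^{k-1} N^{k-1}/(k-1)!) where N is the nilpotent superdiagonal part.

Assembling the blocks and conjugating back gives the entries of e^{tA} as shown above.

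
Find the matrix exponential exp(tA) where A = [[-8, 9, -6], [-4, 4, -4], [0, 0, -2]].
e^{tA} = [[(1 - 6*t)*e^{-2*t}, 9*t*e^{-2*t}, -6*t*e^{-2*t}], [-4*t*e^{-2*t}, (6*t + 1)*e^{-2*t}, -4*t*e^{-2*t}], [0, 0, e^{-2*t}]]

A has Jordan form J = [[-2, 1, 0], [0, -2, 0], [0, 0, -2]] with A = PJP^{-1}, so e^{tA} = P e^{tJ} P^{-1}.

For a Jordan block J_k(λ), e^{tJ_k(λ)} = e^{λt} · (I + tN + t^2 N^2/2! + ... + t^{k-1} N^{k-1}/(k-1)!) where N is the nilpotent superdiagonal part.

Assembling the blocks and conjugating back gives the entries of e^{tA} as shown above.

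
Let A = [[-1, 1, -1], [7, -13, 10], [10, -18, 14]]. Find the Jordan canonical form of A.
The characteristic polynomial is det(xI - A) = x^3, so the eigenvalues are 0 (algebraic multiplicity 3).

For λ = 0: rank(A) = 2, rank(A^2) = 1, rank(A^3) = 0. The eigenspace has dimension 3 - 2 = 1, so there is 1 Jordan block; the rank sequence gives block sizes [3].

Assembling the blocks gives the Jordan form J above.

J = [[0, 1, 0], [0, 0, 1], [0, 0, 0]]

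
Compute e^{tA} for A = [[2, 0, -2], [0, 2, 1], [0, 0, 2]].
A has Jordan form J = [[2, 1, 0], [0, 2, 0], [0, 0, 2]] with A = PJP^{-1}, so e^{tA} = P e^{tJ} P^{-1}.

For a Jordan block J_k(λ), e^{tJ_k(λ)} = e^{λt} · (I + tN + t^2 N^2/2! + ... + t^{k-1} N^{k-1}/(k-1)!) where N is the nilpotent superdiagonal part.

Assembling the blocks and conjugating back gives the entries of e^{tA} as shown above.

e^{tA} = [[e^{2*t}, 0, -2*t*e^{2*t}], [0, e^{2*t}, t*e^{2*t}], [0, 0, e^{2*t}]]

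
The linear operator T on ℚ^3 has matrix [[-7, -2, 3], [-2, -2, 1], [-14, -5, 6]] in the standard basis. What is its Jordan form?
The characteristic polynomial is det(xI - A) = (x + 1)^3, so the eigenvalues are -1 (algebraic multiplicity 3).

For λ = -1: rank(A + I) = 2, rank((A + I)^2) = 1, rank((A + I)^3) = 0. The eigenspace has dimension 3 - 2 = 1, so there is 1 Jordan block; the rank sequence gives block sizes [3].

Assembling the blocks gives the Jordan form J above.

J = [[-1, 1, 0], [0, -1, 1], [0, 0, -1]]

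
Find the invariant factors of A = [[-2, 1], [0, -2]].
The Jordan structure of A has elementary divisors (x + 2)^2. Arranging the block sizes at each eigenvalue in decreasing order and taking row products gives the invariant factors.

Invariant factors (smallest first, each dividing the next): (x + 2)^2.

Check: the last factor (x + 2)^2 is the minimal polynomial, and the product (x + 2)^2 is the characteristic polynomial.

(x + 2)^2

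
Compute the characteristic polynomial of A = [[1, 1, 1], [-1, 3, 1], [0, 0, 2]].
χ_A(x) = (x - 2)^3

xI - A = [[x - 1, -1, -1], [1, x - 3, -1], [0, 0, x - 2]].

Expanding det(xI - A) along the first row:
det(xI - A) = + (x - 1)·det([[x - 3, -1], [0, x - 2]]) - (-1)·det([[1, -1], [0, x - 2]]) + (-1)·det([[1, x - 3], [0, 0]]).

Evaluating gives χ_A(x) = x^3 - 6x^2 + 12x - 8 = (x - 2)^3.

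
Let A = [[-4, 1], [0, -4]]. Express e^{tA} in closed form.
e^{tA} = [[e^{-4*t}, t*e^{-4*t}], [0, e^{-4*t}]]

A has Jordan form J = [[-4, 1], [0, -4]] with A = PJP^{-1}, so e^{tA} = P e^{tJ} P^{-1}.

For a Jordan block J_k(λ), e^{tJ_k(λ)} = e^{λt} · (I + tN + t^2 N^2/2! + ... + t^{k-1} N^{k-1}/(k-1)!) where N is the nilpotent superdiagonal part.

Assembling the blocks and conjugating back gives the entries of e^{tA} as shown above.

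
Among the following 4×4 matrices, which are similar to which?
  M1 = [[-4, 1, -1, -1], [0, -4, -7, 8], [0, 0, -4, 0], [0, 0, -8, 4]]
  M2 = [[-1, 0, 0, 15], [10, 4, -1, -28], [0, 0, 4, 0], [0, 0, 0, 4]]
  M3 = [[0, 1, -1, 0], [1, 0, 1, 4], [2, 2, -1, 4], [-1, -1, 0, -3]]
Characteristic polynomials: χ_{M1} = (x - 4)(x + 4)^3, χ_{M2} = (x - 4)^3(x + 1), χ_{M3} = (x + 1)^4.

{M1}: invariant factors (x - 4)(x + 4)^3.

{M2}: invariant factors x - 4, (x - 4)^2(x + 1).

{M3}: invariant factors (x + 1)^2, (x + 1)^2.

Matrices are similar if and only if their invariant-factor lists agree; the partition into similarity classes is {M1}, {M2}, {M3}.

3 classes: {M1}, {M2}, {M3}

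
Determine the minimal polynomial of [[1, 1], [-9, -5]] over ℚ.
m_A(x) = (x + 2)^2

The characteristic polynomial factors as (x + 2)^2. The minimal polynomial is ∏(x - λ)^{k_λ} where k_λ is the size of the largest Jordan block at λ.

For λ = -2: rank(A + 2I) = 1, and the largest Jordan block has size 2 (the smallest k with rank((A + 2I)^k) = rank((A + 2I)^(k+1))).

So m_A(x) = (x + 2)^2.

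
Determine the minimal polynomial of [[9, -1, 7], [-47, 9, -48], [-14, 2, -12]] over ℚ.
The characteristic polynomial factors as (x - 2)^3. The minimal polynomial is ∏(x - λ)^{k_λ} where k_λ is the size of the largest Jordan block at λ.

For λ = 2: rank(A - 2I) = 2, and the largest Jordan block has size 3 (the smallest k with rank((A - 2I)^k) = rank((A - 2I)^(k+1))).

So m_A(x) = (x - 2)^3.

m_A(x) = (x - 2)^3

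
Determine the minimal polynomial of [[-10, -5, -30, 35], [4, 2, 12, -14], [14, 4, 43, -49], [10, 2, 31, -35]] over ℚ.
m_A(x) = x^3

The characteristic polynomial factors as x^4. The minimal polynomial is ∏(x - λ)^{k_λ} where k_λ is the size of the largest Jordan block at λ.

For λ = 0: rank(A) = 2, and the largest Jordan block has size 3 (the smallest k with rank(A^k) = rank(A^(k+1))).

So m_A(x) = x^3.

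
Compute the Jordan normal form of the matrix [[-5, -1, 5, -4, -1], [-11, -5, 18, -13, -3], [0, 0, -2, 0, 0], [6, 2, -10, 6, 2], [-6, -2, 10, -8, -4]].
The characteristic polynomial is det(xI - A) = (x + 2)^5, so the eigenvalues are -2 (algebraic multiplicity 5).

For λ = -2: rank(A + 2I) = 2, rank((A + 2I)^2) = 1, rank((A + 2I)^3) = 0. The eigenspace has dimension 5 - 2 = 3, so there are 3 Jordan blocks; the rank sequence gives block sizes [3, 1, 1].

Assembling the blocks gives the Jordan form J above.

J = [[-2, 1, 0, 0, 0], [0, -2, 1, 0, 0], [0, 0, -2, 0, 0], [0, 0, 0, -2, 0], [0, 0, 0, 0, -2]]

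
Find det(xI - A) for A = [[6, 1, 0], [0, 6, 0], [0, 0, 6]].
χ_A(x) = (x - 6)^3

xI - A = [[x - 6, -1, 0], [0, x - 6, 0], [0, 0, x - 6]].

Expanding det(xI - A) along the first row:
det(xI - A) = + (x - 6)·det([[x - 6, 0], [0, x - 6]]) - (-1)·det([[0, 0], [0, x - 6]]) + (0)·det([[0, x - 6], [0, 0]]).

Evaluating gives χ_A(x) = x^3 - 18x^2 + 108x - 216 = (x - 6)^3.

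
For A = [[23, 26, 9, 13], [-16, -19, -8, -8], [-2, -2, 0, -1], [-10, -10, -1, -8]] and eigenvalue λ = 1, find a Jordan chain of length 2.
We seek v_1 ∈ ker((A - I)^2) \ ker(A - I), then set v_{i+1} = (A - I) v_i.

One such chain is v_1 = [[-4, 2, 1, 2]]^T, v_2 = [[-1, 0, 1, 1]]^T. Check: (A - I) v_2 = [[0, 0, 0, 0]]^T = 0.

v_1 = [[-4, 2, 1, 2]]^T, v_2 = [[-1, 0, 1, 1]]^T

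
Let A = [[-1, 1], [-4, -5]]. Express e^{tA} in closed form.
e^{tA} = [[(2*t + 1)*e^{-3*t}, t*e^{-3*t}], [-4*t*e^{-3*t}, (1 - 2*t)*e^{-3*t}]]

A has Jordan form J = [[-3, 1], [0, -3]] with A = PJP^{-1}, so e^{tA} = P e^{tJ} P^{-1}.

For a Jordan block J_k(λ), e^{tJ_k(λ)} = e^{λt} · (I + tN + t^2 N^2/2! + ... + t^{k-1} N^{k-1}/(k-1)!) where N is the nilpotent superdiagonal part.

Assembling the blocks and conjugating back gives the entries of e^{tA} as shown above.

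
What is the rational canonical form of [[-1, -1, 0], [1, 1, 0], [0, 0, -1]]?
The invariant factors of A (the non-unit diagonal entries of the Smith normal form of xI - A over ℚ[x]) are x^2(x + 1), each dividing the next. The characteristic polynomial is their product, x^2(x + 1).

The rational canonical form is the block-diagonal matrix of companion matrices C(f_i):
R = [[0, 0, 0], [1, 0, 0], [0, 1, -1]].

R = [[0, 0, 0], [1, 0, 0], [0, 1, -1]]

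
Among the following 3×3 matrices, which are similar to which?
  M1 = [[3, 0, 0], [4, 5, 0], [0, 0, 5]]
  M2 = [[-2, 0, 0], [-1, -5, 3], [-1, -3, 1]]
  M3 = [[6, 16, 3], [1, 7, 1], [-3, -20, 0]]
Characteristic polynomials: χ_{M1} = (x - 5)^2(x - 3), χ_{M2} = (x + 2)^3, χ_{M3} = (x - 5)^2(x - 3).

{M1}: invariant factors x - 5, (x - 5)(x - 3).

{M2}: invariant factors x + 2, (x + 2)^2.

{M3}: invariant factors (x - 5)^2(x - 3).

Matrices are similar if and only if their invariant-factor lists agree; the partition into similarity classes is {M1}, {M2}, {M3}.

3 classes: {M1}, {M2}, {M3}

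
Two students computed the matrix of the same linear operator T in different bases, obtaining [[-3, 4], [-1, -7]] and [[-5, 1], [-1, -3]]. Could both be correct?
trace(A) = -10 but trace(B) = -8. The trace is a similarity invariant, so A and B are not similar.

No.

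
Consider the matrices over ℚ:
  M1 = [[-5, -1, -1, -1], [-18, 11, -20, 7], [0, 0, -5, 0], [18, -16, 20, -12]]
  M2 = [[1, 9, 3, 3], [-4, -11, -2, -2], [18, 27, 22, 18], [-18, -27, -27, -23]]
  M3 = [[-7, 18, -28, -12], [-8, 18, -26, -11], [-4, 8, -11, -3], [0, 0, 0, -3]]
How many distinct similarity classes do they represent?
2 classes: {M1, M2}, {M3}

Characteristic polynomials: χ_{M1} = (x - 4)(x + 5)^3, χ_{M2} = (x - 4)(x + 5)^3, χ_{M3} = (x - 2)(x - 1)(x + 3)^2.

{M1, M2}: invariant factors x + 5, (x - 4)(x + 5)^2.

{M3}: invariant factors (x - 2)(x - 1)(x + 3)^2.

Matrices are similar if and only if their invariant-factor lists agree; the partition into similarity classes is {M1, M2}, {M3}.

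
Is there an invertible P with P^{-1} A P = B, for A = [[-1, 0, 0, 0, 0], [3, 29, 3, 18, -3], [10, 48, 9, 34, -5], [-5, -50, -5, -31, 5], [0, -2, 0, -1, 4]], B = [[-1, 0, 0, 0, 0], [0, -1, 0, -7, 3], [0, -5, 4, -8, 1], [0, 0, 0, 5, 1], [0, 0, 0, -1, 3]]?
Two matrices over a field are similar if and only if they have the same invariant factors.

Both A and B have characteristic polynomial (x - 4)^3(x + 1)^2 and minimal polynomial (x - 4)^3(x + 1). Computing further, both have invariant factors x + 1, (x - 4)^3(x + 1). Hence A and B are similar.

Yes.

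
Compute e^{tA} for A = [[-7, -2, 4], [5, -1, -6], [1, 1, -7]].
e^{tA} = [[(-t^2 - 2*t + 1)*e^{-5*t}, -2*t*e^{-5*t}, 2*t*(2 - t)*e^{-5*t}], [t*(2*t + 5)*e^{-5*t}, (4*t + 1)*e^{-5*t}, 2*t*(2*t - 3)*e^{-5*t}], [t*(t + 2)*e^{-5*t}/2, t*e^{-5*t}, (t^2 - 2*t + 1)*e^{-5*t}]]

A has Jordan form J = [[-5, 1, 0], [0, -5, 1], [0, 0, -5]] with A = PJP^{-1}, so e^{tA} = P e^{tJ} P^{-1}.

For a Jordan block J_k(λ), e^{tJ_k(λ)} = e^{λt} · (I + tN + t^2 N^2/2! + ... + t^{k-1} N^{k-1}/(k-1)!) where N is the nilpotent superdiagonal part.

Assembling the blocks and conjugating back gives the entries of e^{tA} as shown above.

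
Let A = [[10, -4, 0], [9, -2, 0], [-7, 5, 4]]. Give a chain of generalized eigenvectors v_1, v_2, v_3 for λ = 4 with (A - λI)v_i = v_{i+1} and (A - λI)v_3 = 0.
We seek v_1 ∈ ker((A - 4I)^3) \ ker((A - 4I)^2), then set v_{i+1} = (A - 4I) v_i.

One such chain is v_1 = [[1, 1, -1]]^T, v_2 = [[2, 3, -2]]^T, v_3 = [[0, 0, 1]]^T. Check: (A - 4I) v_3 = [[0, 0, 0]]^T = 0.

v_1 = [[1, 1, -1]]^T, v_2 = [[2, 3, -2]]^T, v_3 = [[0, 0, 1]]^T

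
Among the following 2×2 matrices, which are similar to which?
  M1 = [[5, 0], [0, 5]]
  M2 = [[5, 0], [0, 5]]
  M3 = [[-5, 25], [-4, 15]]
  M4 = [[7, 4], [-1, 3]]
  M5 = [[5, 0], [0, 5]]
2 classes: {M1, M2, M5}, {M3, M4}

Characteristic polynomials: χ_{M1} = (x - 5)^2, χ_{M2} = (x - 5)^2, χ_{M3} = (x - 5)^2, χ_{M4} = (x - 5)^2, χ_{M5} = (x - 5)^2.

{M1, M2, M5}: invariant factors x - 5, x - 5.

{M3, M4}: invariant factors (x - 5)^2.

Matrices are similar if and only if their invariant-factor lists agree; the partition into similarity classes is {M1, M2, M5}, {M3, M4}.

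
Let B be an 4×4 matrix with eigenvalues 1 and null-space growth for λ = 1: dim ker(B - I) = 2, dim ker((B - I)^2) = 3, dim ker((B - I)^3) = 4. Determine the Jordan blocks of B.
Jordan blocks: (1, 3), (1, 1)

λ = 1: successive nullity increments [2, 1, 1] count blocks of size ≥ k; block sizes are [3, 1].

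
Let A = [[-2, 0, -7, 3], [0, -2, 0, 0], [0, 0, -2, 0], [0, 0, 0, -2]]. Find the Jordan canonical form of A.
The characteristic polynomial is det(xI - A) = (x + 2)^4, so the eigenvalues are -2 (algebraic multiplicity 4).

For λ = -2: rank(A + 2I) = 1, rank((A + 2I)^2) = 0. The eigenspace has dimension 4 - 1 = 3, so there are 3 Jordan blocks; the rank sequence gives block sizes [2, 1, 1].

Assembling the blocks gives the Jordan form J above.

J = [[-2, 1, 0, 0], [0, -2, 0, 0], [0, 0, -2, 0], [0, 0, 0, -2]]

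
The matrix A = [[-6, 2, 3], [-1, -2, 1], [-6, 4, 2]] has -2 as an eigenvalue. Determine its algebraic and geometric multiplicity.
algebraic multiplicity 3, geometric multiplicity 1

The characteristic polynomial is (x + 2)^3, so the factor x + 2 appears with exponent 3: the algebraic multiplicity is 3.

rank(A + 2I) = 2, so the eigenspace has dimension 3 - 2 = 1: the geometric multiplicity is 1.

Since 1 < 3, A is not diagonalizable.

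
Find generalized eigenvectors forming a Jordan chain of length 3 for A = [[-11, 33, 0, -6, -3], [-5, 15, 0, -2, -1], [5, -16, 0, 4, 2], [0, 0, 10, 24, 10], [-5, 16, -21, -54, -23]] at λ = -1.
We seek v_1 ∈ ker((A + I)^3) \ ker((A + I)^2), then set v_{i+1} = (A + I) v_i.

One such chain is v_1 = [[0, 0, 1, -2, 4]]^T, v_2 = [[0, 0, 1, 0, -1]]^T, v_3 = [[3, 1, -1, 0, 1]]^T. Check: (A + I) v_3 = [[0, 0, 0, 0, 0]]^T = 0.

v_1 = [[0, 0, 1, -2, 4]]^T, v_2 = [[0, 0, 1, 0, -1]]^T, v_3 = [[3, 1, -1, 0, 1]]^T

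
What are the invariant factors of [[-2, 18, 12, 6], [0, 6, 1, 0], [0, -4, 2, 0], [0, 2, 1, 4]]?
x - 4, (x - 4)^2(x + 2)

The Jordan structure of A has elementary divisors (x + 2), (x - 4)^2, (x - 4). Arranging the block sizes at each eigenvalue in decreasing order and taking row products gives the invariant factors.

Invariant factors (smallest first, each dividing the next): x - 4, (x - 4)^2(x + 2).

Check: the last factor (x - 4)^2(x + 2) is the minimal polynomial, and the product (x - 4)^3(x + 2) is the characteristic polynomial.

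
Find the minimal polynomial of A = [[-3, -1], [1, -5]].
m_A(x) = (x + 4)^2

The characteristic polynomial factors as (x + 4)^2. The minimal polynomial is ∏(x - λ)^{k_λ} where k_λ is the size of the largest Jordan block at λ.

For λ = -4: rank(A + 4I) = 1, and the largest Jordan block has size 2 (the smallest k with rank((A + 4I)^k) = rank((A + 4I)^(k+1))).

So m_A(x) = (x + 4)^2.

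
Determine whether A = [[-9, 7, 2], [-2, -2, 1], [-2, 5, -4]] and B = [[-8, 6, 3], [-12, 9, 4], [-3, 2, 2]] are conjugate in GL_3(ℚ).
No.

trace(A) = -15 but trace(B) = 3. The trace is a similarity invariant, so A and B are not similar.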